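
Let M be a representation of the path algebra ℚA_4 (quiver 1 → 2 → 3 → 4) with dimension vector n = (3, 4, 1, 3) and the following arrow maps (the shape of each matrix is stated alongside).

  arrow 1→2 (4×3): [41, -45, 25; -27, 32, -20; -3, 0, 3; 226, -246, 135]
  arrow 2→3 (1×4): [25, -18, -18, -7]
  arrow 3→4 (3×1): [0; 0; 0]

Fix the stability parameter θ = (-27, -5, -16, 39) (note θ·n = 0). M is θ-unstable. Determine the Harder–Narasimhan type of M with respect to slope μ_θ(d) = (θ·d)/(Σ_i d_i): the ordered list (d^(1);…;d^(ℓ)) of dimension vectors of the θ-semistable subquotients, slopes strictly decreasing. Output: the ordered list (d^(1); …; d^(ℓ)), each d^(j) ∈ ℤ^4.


Barcode: M ≅ I[1,2]^2, I[1,3], I[2,2], I[4,4]^3. HN layers by μ_θ (4 steps, strictly decreasing):
  μ^(1)=39; μ^(2)=-5; μ^(3)=-21/2; μ^(4)=-27

((0, 0, 0, 3); (0, 3, 0, 0); (0, 1, 1, 0); (3, 0, 0, 0))


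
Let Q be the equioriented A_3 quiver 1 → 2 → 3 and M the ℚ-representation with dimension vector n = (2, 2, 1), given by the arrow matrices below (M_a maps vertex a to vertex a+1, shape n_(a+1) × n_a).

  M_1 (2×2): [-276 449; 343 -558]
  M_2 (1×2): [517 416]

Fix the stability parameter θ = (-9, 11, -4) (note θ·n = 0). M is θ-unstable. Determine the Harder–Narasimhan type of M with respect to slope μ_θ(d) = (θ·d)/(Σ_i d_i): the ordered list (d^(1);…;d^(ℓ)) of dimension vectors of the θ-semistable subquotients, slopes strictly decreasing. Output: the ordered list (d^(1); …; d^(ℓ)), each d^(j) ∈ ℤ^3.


Via rank(M_{q-1}∘⋯∘M_p): M ≅ I[1,2], I[1,3].
μ_θ-semistable layers: μ^(1)=11; μ^(2)=7/2; μ^(3)=-9

((0, 1, 0); (0, 1, 1); (2, 0, 0))


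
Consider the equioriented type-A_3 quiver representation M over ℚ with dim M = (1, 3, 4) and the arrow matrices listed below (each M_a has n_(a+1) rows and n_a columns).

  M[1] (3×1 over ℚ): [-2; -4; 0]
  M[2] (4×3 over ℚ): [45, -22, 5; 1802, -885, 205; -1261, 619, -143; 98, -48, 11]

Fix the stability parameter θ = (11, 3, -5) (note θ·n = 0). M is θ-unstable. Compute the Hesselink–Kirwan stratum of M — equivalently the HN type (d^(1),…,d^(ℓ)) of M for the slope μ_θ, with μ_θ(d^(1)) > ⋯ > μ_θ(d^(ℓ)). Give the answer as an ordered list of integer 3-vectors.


Interval decomposition of M: I[1,3], I[2,3]^2, I[3,3].
HN type (ℓ=3): μ^(1)=3; μ^(2)=-1; μ^(3)=-5

((1, 1, 1); (0, 2, 2); (0, 0, 1))


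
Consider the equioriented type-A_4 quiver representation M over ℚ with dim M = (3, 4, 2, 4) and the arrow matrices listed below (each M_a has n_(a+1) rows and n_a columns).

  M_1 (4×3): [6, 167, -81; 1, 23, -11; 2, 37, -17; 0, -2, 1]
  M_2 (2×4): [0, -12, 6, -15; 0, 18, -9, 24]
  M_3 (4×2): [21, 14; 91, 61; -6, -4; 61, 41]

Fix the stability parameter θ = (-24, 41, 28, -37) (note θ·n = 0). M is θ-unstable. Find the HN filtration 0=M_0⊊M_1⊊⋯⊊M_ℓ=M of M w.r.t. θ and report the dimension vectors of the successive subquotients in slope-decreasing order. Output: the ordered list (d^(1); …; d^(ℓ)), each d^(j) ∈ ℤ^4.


Interval decomposition of M: I[1,2], I[1,4]^2, I[2,2], I[4,4]^2.
HN type (ℓ=4): μ^(1)=41; μ^(2)=32/3; μ^(3)=-24; μ^(4)=-37

((0, 2, 0, 0); (0, 2, 2, 2); (3, 0, 0, 0); (0, 0, 0, 2))


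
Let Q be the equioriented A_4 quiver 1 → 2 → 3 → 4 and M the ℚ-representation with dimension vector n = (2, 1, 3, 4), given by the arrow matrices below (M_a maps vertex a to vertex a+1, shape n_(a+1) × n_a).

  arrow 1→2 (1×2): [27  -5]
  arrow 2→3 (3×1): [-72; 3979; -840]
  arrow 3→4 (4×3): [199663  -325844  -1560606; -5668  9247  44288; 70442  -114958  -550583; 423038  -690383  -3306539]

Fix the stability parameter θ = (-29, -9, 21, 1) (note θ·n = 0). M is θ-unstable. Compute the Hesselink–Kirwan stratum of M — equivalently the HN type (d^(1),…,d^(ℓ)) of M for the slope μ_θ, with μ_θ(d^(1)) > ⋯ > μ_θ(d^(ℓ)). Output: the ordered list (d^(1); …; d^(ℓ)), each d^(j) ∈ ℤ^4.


Via rank(M_{q-1}∘⋯∘M_p): M ≅ I[1,1], I[1,4], I[3,4]^2, I[4,4].
μ_θ-semistable layers: μ^(1)=11; μ^(2)=1; μ^(3)=-9; μ^(4)=-29

((0, 0, 3, 3); (0, 0, 0, 1); (0, 1, 0, 0); (2, 0, 0, 0))


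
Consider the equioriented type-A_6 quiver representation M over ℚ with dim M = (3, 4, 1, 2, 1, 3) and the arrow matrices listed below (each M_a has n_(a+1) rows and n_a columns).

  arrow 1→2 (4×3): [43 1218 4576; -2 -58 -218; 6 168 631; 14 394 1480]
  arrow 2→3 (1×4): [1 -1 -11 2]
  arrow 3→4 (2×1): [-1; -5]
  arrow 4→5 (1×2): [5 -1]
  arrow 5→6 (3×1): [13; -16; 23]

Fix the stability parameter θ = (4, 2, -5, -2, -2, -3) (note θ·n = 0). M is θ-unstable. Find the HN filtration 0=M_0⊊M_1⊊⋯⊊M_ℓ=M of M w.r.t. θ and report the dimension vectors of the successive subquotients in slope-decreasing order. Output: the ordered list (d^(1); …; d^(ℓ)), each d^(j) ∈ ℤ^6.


Interval decomposition of M: I[1,2]^2, I[1,4], I[2,2], I[4,6], I[6,6]^2.
HN type (ℓ=5): μ^(1)=3; μ^(2)=2; μ^(3)=-1/4; μ^(4)=-7/3; μ^(5)=-3

((2, 2, 0, 0, 0, 0); (0, 1, 0, 0, 0, 0); (1, 1, 1, 1, 0, 0); (0, 0, 0, 1, 1, 1); (0, 0, 0, 0, 0, 2))


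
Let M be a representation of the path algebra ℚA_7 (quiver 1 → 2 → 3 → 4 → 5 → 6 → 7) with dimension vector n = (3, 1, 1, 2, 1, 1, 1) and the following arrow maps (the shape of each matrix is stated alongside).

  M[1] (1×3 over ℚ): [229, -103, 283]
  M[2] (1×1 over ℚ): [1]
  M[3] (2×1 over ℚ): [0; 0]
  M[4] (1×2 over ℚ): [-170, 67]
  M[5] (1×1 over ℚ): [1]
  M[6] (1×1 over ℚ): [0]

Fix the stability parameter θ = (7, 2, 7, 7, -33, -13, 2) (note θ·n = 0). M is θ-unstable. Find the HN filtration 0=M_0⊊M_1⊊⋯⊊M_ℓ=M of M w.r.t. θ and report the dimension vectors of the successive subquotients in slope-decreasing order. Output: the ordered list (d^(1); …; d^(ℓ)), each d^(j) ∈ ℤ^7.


Via rank(M_{q-1}∘⋯∘M_p): M ≅ I[1,1]^2, I[1,3], I[4,4], I[4,6], I[7,7].
μ_θ-semistable layers: μ^(1)=7; μ^(2)=9/2; μ^(3)=2; μ^(4)=-13

((2, 0, 1, 1, 0, 0, 0); (1, 1, 0, 0, 0, 0, 0); (0, 0, 0, 0, 0, 0, 1); (0, 0, 0, 1, 1, 1, 0))


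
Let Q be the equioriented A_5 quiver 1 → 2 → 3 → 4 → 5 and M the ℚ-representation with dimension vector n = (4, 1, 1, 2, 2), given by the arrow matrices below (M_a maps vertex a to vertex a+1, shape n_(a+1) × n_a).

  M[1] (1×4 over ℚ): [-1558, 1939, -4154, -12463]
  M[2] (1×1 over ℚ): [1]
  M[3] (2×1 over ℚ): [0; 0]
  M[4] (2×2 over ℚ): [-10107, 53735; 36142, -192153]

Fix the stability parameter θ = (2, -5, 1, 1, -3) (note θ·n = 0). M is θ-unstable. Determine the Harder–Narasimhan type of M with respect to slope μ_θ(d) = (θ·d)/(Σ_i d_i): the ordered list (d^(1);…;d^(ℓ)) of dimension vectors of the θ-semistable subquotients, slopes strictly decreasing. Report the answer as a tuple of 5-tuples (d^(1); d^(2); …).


Barcode: M ≅ I[1,1]^3, I[1,3], I[4,5]^2. HN layers by μ_θ (4 steps, strictly decreasing):
  μ^(1)=2; μ^(2)=1; μ^(3)=-1; μ^(4)=-3/2

((3, 0, 0, 0, 0); (0, 0, 1, 0, 0); (0, 0, 0, 2, 2); (1, 1, 0, 0, 0))


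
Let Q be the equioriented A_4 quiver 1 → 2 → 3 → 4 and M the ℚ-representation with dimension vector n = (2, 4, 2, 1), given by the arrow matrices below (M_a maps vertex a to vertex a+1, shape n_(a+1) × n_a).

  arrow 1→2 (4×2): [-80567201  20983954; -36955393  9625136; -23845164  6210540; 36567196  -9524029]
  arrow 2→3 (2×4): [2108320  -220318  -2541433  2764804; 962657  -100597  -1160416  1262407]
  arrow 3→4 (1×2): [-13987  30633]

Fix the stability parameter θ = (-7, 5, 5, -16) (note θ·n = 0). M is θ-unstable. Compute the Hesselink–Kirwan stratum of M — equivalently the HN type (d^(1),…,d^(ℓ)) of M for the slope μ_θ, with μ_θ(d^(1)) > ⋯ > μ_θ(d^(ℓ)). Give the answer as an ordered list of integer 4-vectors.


Interval decomposition of M: I[1,3], I[1,4], I[2,2]^2.
HN type (ℓ=3): μ^(1)=5; μ^(2)=-2; μ^(3)=-7

((0, 3, 1, 0); (0, 1, 1, 1); (2, 0, 0, 0))


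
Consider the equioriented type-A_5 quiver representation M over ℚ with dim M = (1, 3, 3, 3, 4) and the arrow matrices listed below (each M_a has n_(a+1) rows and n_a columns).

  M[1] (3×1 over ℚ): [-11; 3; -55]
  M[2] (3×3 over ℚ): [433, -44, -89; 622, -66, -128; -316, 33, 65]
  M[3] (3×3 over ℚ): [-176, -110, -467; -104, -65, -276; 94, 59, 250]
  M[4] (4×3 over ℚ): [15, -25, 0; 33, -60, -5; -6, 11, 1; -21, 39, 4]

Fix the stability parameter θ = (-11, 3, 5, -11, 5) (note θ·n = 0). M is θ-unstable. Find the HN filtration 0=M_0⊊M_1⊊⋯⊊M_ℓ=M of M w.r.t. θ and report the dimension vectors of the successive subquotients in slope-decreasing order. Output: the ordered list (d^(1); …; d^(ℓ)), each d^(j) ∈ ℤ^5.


Via rank(M_{q-1}∘⋯∘M_p): M ≅ I[1,2], I[2,5]^2, I[3,4], I[5,5]^2.
μ_θ-semistable layers: μ^(1)=5; μ^(2)=3; μ^(3)=-1; μ^(4)=-3; μ^(5)=-11

((0, 0, 0, 0, 4); (0, 1, 0, 0, 0); (0, 2, 2, 2, 0); (0, 0, 1, 1, 0); (1, 0, 0, 0, 0))


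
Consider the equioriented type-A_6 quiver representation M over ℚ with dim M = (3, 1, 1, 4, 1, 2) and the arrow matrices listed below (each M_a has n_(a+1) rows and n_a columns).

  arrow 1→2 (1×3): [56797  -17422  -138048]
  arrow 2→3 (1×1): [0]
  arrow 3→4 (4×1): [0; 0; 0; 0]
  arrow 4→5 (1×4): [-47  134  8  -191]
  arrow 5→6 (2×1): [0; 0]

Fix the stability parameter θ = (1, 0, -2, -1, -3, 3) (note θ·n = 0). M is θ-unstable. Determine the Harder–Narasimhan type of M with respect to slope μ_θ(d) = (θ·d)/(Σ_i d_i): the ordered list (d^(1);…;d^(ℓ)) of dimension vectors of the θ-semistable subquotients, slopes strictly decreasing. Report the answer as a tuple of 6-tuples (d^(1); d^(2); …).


Via rank(M_{q-1}∘⋯∘M_p): M ≅ I[1,1]^2, I[1,2], I[3,3], I[4,4]^3, I[4,5], I[6,6]^2.
μ_θ-semistable layers: μ^(1)=3; μ^(2)=1; μ^(3)=1/2; μ^(4)=-1; μ^(5)=-2

((0, 0, 0, 0, 0, 2); (2, 0, 0, 0, 0, 0); (1, 1, 0, 0, 0, 0); (0, 0, 0, 3, 0, 0); (0, 0, 1, 1, 1, 0))


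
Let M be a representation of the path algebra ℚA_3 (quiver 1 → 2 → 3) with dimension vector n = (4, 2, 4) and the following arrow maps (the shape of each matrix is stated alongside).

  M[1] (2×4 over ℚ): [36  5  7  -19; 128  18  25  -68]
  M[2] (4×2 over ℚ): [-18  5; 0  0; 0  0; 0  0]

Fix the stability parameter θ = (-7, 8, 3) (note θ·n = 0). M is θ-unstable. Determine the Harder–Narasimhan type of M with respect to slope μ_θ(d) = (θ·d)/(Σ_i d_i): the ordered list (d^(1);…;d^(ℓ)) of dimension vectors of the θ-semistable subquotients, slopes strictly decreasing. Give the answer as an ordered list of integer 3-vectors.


Barcode: M ≅ I[1,1]^2, I[1,2], I[1,3], I[3,3]^3. HN layers by μ_θ (4 steps, strictly decreasing):
  μ^(1)=8; μ^(2)=11/2; μ^(3)=3; μ^(4)=-7

((0, 1, 0); (0, 1, 1); (0, 0, 3); (4, 0, 0))


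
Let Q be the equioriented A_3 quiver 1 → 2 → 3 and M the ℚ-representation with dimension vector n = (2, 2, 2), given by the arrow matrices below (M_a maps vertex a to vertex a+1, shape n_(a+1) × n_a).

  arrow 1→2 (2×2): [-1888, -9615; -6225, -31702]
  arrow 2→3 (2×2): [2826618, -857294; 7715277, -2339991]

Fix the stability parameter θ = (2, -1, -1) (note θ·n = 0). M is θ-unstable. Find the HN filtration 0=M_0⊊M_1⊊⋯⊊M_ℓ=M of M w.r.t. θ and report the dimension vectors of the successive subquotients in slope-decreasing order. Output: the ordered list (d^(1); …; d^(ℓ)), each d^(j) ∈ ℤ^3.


Via rank(M_{q-1}∘⋯∘M_p): M ≅ I[1,2], I[1,3], I[3,3].
μ_θ-semistable layers: μ^(1)=1/2; μ^(2)=0; μ^(3)=-1

((1, 1, 0); (1, 1, 1); (0, 0, 1))


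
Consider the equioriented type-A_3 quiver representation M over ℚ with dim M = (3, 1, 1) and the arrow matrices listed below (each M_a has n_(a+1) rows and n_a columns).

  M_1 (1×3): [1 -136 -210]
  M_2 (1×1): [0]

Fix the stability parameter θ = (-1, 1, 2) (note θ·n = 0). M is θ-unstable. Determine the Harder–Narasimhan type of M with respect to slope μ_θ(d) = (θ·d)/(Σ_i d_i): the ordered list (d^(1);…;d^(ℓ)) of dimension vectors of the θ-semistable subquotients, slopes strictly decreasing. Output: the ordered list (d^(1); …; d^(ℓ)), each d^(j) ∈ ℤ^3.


Barcode: M ≅ I[1,1]^2, I[1,2], I[3,3]. HN layers by μ_θ (3 steps, strictly decreasing):
  μ^(1)=2; μ^(2)=1; μ^(3)=-1

((0, 0, 1); (0, 1, 0); (3, 0, 0))


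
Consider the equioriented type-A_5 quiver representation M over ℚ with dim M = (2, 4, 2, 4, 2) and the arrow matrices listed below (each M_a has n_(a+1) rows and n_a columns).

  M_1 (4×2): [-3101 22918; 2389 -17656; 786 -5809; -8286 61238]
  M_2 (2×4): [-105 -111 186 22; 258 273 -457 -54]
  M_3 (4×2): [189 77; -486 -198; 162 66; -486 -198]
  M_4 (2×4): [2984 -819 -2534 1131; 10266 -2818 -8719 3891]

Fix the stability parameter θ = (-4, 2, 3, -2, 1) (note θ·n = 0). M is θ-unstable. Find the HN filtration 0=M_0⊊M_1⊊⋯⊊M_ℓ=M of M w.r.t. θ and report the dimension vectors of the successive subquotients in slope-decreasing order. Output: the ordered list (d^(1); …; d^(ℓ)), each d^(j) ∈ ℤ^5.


Barcode: M ≅ I[1,3], I[1,5], I[2,2]^2, I[4,4]^2, I[4,5]. HN layers by μ_θ (5 steps, strictly decreasing):
  μ^(1)=3; μ^(2)=2; μ^(3)=1; μ^(4)=-2; μ^(5)=-4

((0, 0, 1, 0, 0); (0, 3, 0, 0, 0); (0, 1, 1, 1, 2); (0, 0, 0, 3, 0); (2, 0, 0, 0, 0))


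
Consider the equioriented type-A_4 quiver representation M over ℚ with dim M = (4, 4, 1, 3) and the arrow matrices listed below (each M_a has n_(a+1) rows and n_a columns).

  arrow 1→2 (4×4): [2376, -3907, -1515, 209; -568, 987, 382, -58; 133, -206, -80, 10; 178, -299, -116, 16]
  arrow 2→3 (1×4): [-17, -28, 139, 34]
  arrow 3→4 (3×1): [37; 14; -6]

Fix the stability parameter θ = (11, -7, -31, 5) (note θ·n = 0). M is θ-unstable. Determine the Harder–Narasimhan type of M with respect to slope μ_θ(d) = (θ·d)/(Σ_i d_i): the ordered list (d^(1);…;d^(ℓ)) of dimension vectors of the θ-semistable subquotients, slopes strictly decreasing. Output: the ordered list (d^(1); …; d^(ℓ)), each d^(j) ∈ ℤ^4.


Via rank(M_{q-1}∘⋯∘M_p): M ≅ I[1,1], I[1,2]^2, I[1,4], I[2,2], I[4,4]^2.
μ_θ-semistable layers: μ^(1)=11; μ^(2)=5; μ^(3)=2; μ^(4)=-7; μ^(5)=-9

((1, 0, 0, 0); (0, 0, 0, 3); (2, 2, 0, 0); (0, 1, 0, 0); (1, 1, 1, 0))


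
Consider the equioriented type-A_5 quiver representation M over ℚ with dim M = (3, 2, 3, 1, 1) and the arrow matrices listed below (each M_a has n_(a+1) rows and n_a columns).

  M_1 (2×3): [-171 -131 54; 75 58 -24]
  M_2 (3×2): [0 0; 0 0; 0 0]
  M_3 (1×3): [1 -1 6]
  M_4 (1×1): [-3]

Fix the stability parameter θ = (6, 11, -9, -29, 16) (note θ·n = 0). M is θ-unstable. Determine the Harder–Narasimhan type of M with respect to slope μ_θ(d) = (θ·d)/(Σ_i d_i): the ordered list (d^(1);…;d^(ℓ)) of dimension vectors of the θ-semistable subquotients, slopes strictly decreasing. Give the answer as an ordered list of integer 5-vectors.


Interval decomposition of M: I[1,1], I[1,2]^2, I[3,3]^2, I[3,5].
HN type (ℓ=5): μ^(1)=16; μ^(2)=11; μ^(3)=6; μ^(4)=-9; μ^(5)=-19

((0, 0, 0, 0, 1); (0, 2, 0, 0, 0); (3, 0, 0, 0, 0); (0, 0, 2, 0, 0); (0, 0, 1, 1, 0))


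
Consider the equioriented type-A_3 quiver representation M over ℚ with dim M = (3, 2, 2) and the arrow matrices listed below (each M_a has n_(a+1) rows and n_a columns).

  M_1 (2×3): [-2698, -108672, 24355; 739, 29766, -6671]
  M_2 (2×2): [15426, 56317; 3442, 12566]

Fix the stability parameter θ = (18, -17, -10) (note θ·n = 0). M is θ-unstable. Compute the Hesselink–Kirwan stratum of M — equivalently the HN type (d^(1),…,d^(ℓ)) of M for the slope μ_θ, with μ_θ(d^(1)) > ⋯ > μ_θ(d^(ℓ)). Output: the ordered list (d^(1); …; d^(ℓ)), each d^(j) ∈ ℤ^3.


Interval decomposition of M: I[1,1], I[1,3]^2.
HN type (ℓ=2): μ^(1)=18; μ^(2)=-3

((1, 0, 0); (2, 2, 2))


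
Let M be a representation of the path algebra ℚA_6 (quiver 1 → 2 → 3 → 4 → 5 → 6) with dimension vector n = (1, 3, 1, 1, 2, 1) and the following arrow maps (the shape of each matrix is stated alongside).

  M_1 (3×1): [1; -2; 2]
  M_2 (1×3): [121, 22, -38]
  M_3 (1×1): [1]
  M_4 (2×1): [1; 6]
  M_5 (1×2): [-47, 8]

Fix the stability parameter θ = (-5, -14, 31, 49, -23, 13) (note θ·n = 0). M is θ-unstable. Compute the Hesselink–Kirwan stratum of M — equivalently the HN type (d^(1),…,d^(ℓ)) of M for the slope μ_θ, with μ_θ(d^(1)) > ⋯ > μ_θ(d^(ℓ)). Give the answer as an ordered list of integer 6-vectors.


Via rank(M_{q-1}∘⋯∘M_p): M ≅ I[1,6], I[2,2]^2, I[5,5].
μ_θ-semistable layers: μ^(1)=35/2; μ^(2)=-19/2; μ^(3)=-14; μ^(4)=-23

((0, 0, 1, 1, 1, 1); (1, 1, 0, 0, 0, 0); (0, 2, 0, 0, 0, 0); (0, 0, 0, 0, 1, 0))


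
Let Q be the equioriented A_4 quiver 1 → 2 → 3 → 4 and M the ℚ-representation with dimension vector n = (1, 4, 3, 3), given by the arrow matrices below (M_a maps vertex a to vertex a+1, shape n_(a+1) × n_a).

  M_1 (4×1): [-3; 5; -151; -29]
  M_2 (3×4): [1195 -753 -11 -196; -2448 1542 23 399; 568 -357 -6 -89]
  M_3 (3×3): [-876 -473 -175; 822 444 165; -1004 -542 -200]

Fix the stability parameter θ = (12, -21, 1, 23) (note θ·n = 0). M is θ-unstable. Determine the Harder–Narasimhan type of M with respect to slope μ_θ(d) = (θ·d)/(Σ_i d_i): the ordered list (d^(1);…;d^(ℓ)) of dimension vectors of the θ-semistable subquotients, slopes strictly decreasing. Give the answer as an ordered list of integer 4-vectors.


Via rank(M_{q-1}∘⋯∘M_p): M ≅ I[1,3], I[2,2], I[2,4]^2, I[4,4].
μ_θ-semistable layers: μ^(1)=23; μ^(2)=1; μ^(3)=-9/2; μ^(4)=-21

((0, 0, 0, 3); (0, 0, 3, 0); (1, 1, 0, 0); (0, 3, 0, 0))


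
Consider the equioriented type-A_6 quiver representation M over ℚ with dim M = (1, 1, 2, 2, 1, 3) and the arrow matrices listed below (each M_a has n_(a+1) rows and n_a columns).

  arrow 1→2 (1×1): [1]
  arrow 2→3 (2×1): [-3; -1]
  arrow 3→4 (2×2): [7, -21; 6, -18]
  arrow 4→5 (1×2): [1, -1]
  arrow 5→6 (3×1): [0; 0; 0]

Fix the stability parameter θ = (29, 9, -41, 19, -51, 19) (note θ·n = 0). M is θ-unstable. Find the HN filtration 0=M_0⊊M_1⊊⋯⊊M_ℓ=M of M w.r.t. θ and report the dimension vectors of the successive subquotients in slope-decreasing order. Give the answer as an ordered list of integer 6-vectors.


Interval decomposition of M: I[1,3], I[3,5], I[4,4], I[6,6]^3.
HN type (ℓ=4): μ^(1)=19; μ^(2)=-1; μ^(3)=-16; μ^(4)=-41

((0, 0, 0, 1, 0, 3); (1, 1, 1, 0, 0, 0); (0, 0, 0, 1, 1, 0); (0, 0, 1, 0, 0, 0))


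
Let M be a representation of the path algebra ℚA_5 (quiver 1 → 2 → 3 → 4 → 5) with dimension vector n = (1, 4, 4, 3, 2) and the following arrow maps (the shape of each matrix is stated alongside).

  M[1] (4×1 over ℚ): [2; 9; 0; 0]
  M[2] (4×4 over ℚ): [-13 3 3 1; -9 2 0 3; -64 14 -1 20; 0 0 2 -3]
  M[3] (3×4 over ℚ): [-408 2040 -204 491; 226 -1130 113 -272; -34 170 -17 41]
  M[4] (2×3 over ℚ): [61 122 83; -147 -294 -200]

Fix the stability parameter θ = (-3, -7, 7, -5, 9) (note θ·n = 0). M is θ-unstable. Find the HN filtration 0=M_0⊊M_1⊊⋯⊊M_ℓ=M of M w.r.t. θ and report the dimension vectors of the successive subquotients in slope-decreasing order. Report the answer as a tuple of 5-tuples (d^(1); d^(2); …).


Interval decomposition of M: I[1,3], I[2,3], I[2,5]^2, I[4,4].
HN type (ℓ=5): μ^(1)=9; μ^(2)=7; μ^(3)=1; μ^(4)=-5; μ^(5)=-7

((0, 0, 0, 0, 2); (0, 0, 2, 0, 0); (0, 0, 2, 2, 0); (1, 1, 0, 1, 0); (0, 3, 0, 0, 0))


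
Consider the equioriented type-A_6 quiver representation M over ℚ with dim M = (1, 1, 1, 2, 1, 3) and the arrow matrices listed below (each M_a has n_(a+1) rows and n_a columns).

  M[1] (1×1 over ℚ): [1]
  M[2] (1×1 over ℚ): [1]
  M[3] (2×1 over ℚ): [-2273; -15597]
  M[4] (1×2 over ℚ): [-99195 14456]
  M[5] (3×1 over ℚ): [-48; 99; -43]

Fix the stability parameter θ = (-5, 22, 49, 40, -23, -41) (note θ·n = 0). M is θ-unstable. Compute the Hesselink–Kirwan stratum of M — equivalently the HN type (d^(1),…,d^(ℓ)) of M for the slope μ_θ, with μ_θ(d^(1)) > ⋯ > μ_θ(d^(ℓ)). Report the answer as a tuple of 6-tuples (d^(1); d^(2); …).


Interval decomposition of M: I[1,6], I[4,4], I[6,6]^2.
HN type (ℓ=4): μ^(1)=40; μ^(2)=47/5; μ^(3)=-5; μ^(4)=-41

((0, 0, 0, 1, 0, 0); (0, 1, 1, 1, 1, 1); (1, 0, 0, 0, 0, 0); (0, 0, 0, 0, 0, 2))


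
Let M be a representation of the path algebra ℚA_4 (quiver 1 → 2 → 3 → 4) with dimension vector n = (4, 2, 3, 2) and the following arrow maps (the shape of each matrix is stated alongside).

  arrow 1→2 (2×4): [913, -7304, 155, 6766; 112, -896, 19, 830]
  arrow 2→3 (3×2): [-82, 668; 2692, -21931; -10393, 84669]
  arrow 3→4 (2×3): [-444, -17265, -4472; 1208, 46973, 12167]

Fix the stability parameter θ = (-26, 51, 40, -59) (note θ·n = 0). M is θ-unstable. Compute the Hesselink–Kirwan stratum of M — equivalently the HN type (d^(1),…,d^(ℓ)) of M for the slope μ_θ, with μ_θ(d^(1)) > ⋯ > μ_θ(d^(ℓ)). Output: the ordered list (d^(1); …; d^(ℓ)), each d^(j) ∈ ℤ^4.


Via rank(M_{q-1}∘⋯∘M_p): M ≅ I[1,1]^2, I[1,4]^2, I[3,3].
μ_θ-semistable layers: μ^(1)=40; μ^(2)=32/3; μ^(3)=-26

((0, 0, 1, 0); (0, 2, 2, 2); (4, 0, 0, 0))


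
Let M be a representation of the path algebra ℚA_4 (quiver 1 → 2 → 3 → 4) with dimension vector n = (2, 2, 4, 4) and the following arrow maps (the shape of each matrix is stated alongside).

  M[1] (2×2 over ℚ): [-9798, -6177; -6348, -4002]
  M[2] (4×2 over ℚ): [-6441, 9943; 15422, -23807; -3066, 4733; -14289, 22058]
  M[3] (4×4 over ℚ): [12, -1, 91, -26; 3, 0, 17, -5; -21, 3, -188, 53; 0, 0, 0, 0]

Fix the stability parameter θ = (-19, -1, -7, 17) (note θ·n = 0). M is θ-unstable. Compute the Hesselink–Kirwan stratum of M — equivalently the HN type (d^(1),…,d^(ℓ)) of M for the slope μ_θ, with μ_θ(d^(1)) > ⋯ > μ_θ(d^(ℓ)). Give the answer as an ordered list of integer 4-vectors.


Via rank(M_{q-1}∘⋯∘M_p): M ≅ I[1,1], I[1,4], I[2,3], I[3,3], I[3,4], I[4,4]^2.
μ_θ-semistable layers: μ^(1)=17; μ^(2)=-4; μ^(3)=-7; μ^(4)=-19

((0, 0, 0, 4); (0, 2, 2, 0); (0, 0, 2, 0); (2, 0, 0, 0))


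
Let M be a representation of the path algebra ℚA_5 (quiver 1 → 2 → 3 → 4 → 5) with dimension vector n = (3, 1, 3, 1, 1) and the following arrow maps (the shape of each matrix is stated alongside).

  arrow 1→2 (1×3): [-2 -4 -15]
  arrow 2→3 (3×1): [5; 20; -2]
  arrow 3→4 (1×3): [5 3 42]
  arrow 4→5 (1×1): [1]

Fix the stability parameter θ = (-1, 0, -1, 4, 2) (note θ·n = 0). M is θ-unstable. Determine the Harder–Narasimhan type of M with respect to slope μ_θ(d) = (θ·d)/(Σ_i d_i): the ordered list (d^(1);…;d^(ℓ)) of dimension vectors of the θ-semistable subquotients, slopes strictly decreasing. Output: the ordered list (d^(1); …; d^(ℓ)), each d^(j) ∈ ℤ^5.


Via rank(M_{q-1}∘⋯∘M_p): M ≅ I[1,1]^2, I[1,5], I[3,3]^2.
μ_θ-semistable layers: μ^(1)=3; μ^(2)=-1/2; μ^(3)=-1

((0, 0, 0, 1, 1); (0, 1, 1, 0, 0); (3, 0, 2, 0, 0))


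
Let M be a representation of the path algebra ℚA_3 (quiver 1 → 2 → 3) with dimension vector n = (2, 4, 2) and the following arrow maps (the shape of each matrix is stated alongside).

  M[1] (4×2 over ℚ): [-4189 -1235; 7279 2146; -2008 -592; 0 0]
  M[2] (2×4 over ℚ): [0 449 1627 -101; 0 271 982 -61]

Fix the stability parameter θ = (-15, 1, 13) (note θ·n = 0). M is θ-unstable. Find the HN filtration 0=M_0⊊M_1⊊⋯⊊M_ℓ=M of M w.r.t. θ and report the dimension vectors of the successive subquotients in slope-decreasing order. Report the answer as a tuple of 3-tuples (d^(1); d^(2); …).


Via rank(M_{q-1}∘⋯∘M_p): M ≅ I[1,2], I[1,3], I[2,2], I[2,3].
μ_θ-semistable layers: μ^(1)=13; μ^(2)=1; μ^(3)=-15

((0, 0, 2); (0, 4, 0); (2, 0, 0))


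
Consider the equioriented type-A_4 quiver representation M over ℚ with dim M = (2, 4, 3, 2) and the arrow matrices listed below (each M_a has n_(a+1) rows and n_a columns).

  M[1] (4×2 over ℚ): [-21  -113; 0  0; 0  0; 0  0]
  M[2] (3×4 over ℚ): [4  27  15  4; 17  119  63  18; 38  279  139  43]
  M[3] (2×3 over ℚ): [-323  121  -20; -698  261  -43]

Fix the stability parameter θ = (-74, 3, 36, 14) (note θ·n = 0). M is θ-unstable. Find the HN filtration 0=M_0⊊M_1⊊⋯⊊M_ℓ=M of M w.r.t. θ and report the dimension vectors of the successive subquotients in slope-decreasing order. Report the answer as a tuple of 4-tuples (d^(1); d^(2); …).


Via rank(M_{q-1}∘⋯∘M_p): M ≅ I[1,1], I[1,4], I[2,2], I[2,3], I[2,4].
μ_θ-semistable layers: μ^(1)=36; μ^(2)=25; μ^(3)=3; μ^(4)=-74

((0, 0, 1, 0); (0, 0, 2, 2); (0, 4, 0, 0); (2, 0, 0, 0))


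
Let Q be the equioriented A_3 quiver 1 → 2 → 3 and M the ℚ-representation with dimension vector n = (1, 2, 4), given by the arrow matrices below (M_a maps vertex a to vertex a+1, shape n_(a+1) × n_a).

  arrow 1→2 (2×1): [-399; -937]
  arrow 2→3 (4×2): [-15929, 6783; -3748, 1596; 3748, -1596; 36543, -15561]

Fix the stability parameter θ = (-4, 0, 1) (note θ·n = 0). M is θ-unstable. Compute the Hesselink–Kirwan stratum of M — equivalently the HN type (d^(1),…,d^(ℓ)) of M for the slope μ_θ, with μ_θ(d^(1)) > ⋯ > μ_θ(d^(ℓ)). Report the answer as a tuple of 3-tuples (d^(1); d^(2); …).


Interval decomposition of M: I[1,2], I[2,3], I[3,3]^3.
HN type (ℓ=3): μ^(1)=1; μ^(2)=0; μ^(3)=-4

((0, 0, 4); (0, 2, 0); (1, 0, 0))


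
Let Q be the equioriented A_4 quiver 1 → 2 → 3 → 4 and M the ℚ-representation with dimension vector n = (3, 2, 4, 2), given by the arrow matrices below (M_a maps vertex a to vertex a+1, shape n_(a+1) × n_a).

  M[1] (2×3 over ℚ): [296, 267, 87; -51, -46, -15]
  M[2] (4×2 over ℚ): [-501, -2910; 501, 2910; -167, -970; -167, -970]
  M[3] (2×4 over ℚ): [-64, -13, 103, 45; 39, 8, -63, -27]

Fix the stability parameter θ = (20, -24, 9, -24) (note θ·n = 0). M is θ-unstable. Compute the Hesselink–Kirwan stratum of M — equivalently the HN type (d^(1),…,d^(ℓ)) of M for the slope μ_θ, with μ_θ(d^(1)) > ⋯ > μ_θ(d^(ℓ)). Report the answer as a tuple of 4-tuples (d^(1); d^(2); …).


Via rank(M_{q-1}∘⋯∘M_p): M ≅ I[1,1], I[1,2], I[1,4], I[3,3]^2, I[3,4].
μ_θ-semistable layers: μ^(1)=20; μ^(2)=9; μ^(3)=-2; μ^(4)=-19/4; μ^(5)=-15/2

((1, 0, 0, 0); (0, 0, 2, 0); (1, 1, 0, 0); (1, 1, 1, 1); (0, 0, 1, 1))


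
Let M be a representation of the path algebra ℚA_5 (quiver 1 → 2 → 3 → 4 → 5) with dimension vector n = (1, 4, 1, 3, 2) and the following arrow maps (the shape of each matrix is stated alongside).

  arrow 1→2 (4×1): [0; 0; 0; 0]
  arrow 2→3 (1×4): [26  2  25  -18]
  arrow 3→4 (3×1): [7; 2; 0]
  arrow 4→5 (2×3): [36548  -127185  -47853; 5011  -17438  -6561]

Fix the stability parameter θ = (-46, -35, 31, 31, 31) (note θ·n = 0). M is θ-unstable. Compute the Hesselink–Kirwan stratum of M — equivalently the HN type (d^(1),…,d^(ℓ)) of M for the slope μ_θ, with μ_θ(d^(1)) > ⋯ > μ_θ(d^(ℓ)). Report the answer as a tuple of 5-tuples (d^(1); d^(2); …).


Barcode: M ≅ I[1,1], I[2,2]^3, I[2,5], I[4,4], I[4,5]. HN layers by μ_θ (3 steps, strictly decreasing):
  μ^(1)=31; μ^(2)=-35; μ^(3)=-46

((0, 0, 1, 3, 2); (0, 4, 0, 0, 0); (1, 0, 0, 0, 0))


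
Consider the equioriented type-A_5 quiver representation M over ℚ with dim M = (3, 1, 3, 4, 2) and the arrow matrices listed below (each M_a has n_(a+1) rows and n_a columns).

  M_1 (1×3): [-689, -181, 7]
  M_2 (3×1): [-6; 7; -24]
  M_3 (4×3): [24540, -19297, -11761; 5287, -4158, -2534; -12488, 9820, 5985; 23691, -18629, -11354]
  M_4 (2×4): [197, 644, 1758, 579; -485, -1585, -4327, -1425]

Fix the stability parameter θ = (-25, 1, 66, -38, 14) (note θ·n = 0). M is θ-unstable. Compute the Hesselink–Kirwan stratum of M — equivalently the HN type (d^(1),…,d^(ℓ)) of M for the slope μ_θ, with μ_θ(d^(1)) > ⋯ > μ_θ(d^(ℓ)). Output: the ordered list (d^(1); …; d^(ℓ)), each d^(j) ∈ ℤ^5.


Barcode: M ≅ I[1,1]^2, I[1,5], I[3,4], I[3,5], I[4,4]. HN layers by μ_θ (4 steps, strictly decreasing):
  μ^(1)=14; μ^(2)=1; μ^(3)=-25; μ^(4)=-38

((0, 0, 3, 3, 2); (0, 1, 0, 0, 0); (3, 0, 0, 0, 0); (0, 0, 0, 1, 0))


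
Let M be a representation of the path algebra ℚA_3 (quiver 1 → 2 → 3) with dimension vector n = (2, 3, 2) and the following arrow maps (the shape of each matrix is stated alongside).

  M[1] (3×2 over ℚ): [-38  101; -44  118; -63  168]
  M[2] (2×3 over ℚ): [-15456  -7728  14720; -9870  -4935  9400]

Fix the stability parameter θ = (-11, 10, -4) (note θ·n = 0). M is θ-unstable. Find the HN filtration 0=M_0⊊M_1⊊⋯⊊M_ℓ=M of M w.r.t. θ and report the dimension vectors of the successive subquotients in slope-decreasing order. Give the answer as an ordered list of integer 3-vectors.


Barcode: M ≅ I[1,2]^2, I[2,3], I[3,3]. HN layers by μ_θ (4 steps, strictly decreasing):
  μ^(1)=10; μ^(2)=3; μ^(3)=-4; μ^(4)=-11

((0, 2, 0); (0, 1, 1); (0, 0, 1); (2, 0, 0))


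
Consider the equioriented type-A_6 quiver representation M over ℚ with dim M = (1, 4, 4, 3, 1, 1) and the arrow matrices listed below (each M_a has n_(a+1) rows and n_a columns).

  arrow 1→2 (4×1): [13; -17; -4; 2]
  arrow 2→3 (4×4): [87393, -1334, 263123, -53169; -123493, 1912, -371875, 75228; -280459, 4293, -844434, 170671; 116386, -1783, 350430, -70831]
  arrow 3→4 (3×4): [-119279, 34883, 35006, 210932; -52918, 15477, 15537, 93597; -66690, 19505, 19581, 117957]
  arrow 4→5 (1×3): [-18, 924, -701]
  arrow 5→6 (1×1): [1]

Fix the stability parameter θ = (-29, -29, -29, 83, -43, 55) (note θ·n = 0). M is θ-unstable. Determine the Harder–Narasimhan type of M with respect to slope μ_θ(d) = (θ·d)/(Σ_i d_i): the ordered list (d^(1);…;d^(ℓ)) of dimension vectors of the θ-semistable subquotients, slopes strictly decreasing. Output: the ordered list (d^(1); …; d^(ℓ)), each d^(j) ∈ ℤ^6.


Via rank(M_{q-1}∘⋯∘M_p): M ≅ I[1,6], I[2,3], I[2,4]^2.
μ_θ-semistable layers: μ^(1)=83; μ^(2)=55; μ^(3)=20; μ^(4)=-29

((0, 0, 0, 2, 0, 0); (0, 0, 0, 0, 0, 1); (0, 0, 0, 1, 1, 0); (1, 4, 4, 0, 0, 0))


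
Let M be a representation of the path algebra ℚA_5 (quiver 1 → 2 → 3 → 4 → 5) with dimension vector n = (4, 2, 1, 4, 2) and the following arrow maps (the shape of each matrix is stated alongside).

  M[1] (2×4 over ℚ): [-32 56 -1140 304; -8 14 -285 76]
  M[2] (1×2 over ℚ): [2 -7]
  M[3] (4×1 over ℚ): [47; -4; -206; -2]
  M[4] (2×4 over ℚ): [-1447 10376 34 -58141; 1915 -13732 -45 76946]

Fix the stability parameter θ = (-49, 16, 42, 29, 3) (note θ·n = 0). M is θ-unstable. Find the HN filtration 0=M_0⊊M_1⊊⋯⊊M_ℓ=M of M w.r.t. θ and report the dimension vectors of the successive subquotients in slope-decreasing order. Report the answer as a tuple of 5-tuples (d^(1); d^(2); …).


Via rank(M_{q-1}∘⋯∘M_p): M ≅ I[1,1]^3, I[1,5], I[2,2], I[4,4]^2, I[4,5].
μ_θ-semistable layers: μ^(1)=29; μ^(2)=74/3; μ^(3)=16; μ^(4)=-49

((0, 0, 0, 2, 0); (0, 0, 1, 1, 1); (0, 2, 0, 1, 1); (4, 0, 0, 0, 0))


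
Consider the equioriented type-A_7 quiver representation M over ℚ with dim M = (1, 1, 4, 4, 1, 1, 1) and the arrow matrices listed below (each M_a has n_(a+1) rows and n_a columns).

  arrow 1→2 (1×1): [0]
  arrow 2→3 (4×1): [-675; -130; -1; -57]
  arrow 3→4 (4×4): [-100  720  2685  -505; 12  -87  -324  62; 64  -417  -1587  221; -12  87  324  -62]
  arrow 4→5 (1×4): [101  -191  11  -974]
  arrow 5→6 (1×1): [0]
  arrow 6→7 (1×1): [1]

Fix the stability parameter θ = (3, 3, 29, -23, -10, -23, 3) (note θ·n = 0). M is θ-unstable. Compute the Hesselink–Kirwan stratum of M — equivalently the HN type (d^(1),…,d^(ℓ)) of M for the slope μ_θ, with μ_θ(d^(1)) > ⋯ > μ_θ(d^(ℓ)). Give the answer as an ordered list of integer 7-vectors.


Interval decomposition of M: I[1,1], I[2,3], I[3,3], I[3,4], I[3,5], I[4,4]^2, I[6,7].
HN type (ℓ=4): μ^(1)=29; μ^(2)=3; μ^(3)=-4/3; μ^(4)=-23

((0, 0, 2, 0, 0, 0, 0); (1, 1, 1, 1, 0, 0, 1); (0, 0, 1, 1, 1, 0, 0); (0, 0, 0, 2, 0, 1, 0))


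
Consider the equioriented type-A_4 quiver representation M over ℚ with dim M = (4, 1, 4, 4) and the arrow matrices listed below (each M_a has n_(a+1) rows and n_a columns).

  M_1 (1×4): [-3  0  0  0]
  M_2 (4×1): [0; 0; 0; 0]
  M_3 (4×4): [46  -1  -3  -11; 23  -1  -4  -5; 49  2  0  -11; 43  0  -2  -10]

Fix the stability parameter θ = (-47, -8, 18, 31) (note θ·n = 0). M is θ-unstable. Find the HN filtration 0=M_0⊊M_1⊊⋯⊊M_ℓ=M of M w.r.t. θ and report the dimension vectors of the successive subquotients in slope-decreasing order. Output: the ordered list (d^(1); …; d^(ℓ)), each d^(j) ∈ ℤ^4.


Via rank(M_{q-1}∘⋯∘M_p): M ≅ I[1,1]^3, I[1,2], I[3,4]^4.
μ_θ-semistable layers: μ^(1)=31; μ^(2)=18; μ^(3)=-8; μ^(4)=-47

((0, 0, 0, 4); (0, 0, 4, 0); (0, 1, 0, 0); (4, 0, 0, 0))


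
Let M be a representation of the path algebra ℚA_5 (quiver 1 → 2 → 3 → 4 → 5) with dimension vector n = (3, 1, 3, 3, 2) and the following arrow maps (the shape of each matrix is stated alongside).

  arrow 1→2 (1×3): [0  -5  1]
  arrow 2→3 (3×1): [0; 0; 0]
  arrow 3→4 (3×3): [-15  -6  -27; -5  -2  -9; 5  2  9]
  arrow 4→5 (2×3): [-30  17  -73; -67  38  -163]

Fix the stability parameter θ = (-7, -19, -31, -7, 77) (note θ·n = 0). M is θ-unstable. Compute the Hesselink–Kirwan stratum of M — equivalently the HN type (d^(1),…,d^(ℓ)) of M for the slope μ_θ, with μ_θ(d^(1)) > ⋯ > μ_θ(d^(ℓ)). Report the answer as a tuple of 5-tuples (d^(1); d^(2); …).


Barcode: M ≅ I[1,1]^2, I[1,2], I[3,3]^2, I[3,4], I[4,5]^2. HN layers by μ_θ (4 steps, strictly decreasing):
  μ^(1)=77; μ^(2)=-7; μ^(3)=-13; μ^(4)=-31

((0, 0, 0, 0, 2); (2, 0, 0, 3, 0); (1, 1, 0, 0, 0); (0, 0, 3, 0, 0))


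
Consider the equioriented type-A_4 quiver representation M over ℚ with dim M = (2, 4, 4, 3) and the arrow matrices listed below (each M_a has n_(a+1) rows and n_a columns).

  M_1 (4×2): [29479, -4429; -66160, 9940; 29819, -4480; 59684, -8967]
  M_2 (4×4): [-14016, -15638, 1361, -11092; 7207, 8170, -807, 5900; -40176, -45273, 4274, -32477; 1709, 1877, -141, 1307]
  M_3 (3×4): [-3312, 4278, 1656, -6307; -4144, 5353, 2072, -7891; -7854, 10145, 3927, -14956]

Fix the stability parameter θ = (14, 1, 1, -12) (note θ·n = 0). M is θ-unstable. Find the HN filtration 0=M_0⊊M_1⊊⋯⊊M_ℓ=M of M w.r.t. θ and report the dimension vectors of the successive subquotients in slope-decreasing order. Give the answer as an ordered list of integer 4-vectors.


Via rank(M_{q-1}∘⋯∘M_p): M ≅ I[1,3], I[1,4], I[2,4]^2.
μ_θ-semistable layers: μ^(1)=16/3; μ^(2)=1; μ^(3)=-10/3

((1, 1, 1, 0); (1, 1, 1, 1); (0, 2, 2, 2))


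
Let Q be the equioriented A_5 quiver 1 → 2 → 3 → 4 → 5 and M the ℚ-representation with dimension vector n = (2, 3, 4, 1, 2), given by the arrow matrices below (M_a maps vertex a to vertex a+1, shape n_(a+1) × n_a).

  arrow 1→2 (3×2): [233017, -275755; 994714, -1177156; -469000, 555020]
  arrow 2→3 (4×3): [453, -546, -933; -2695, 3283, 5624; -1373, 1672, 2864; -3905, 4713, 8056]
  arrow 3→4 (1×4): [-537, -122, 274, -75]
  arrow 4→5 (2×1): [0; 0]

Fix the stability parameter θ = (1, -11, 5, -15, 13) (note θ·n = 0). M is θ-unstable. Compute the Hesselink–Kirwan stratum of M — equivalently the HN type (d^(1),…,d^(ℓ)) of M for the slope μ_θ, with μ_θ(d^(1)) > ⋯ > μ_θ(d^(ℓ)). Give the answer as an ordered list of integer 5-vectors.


Via rank(M_{q-1}∘⋯∘M_p): M ≅ I[1,3], I[1,4], I[2,3], I[3,3], I[5,5]^2.
μ_θ-semistable layers: μ^(1)=13; μ^(2)=5; μ^(3)=-5; μ^(4)=-11

((0, 0, 0, 0, 2); (0, 0, 3, 0, 0); (2, 2, 1, 1, 0); (0, 1, 0, 0, 0))


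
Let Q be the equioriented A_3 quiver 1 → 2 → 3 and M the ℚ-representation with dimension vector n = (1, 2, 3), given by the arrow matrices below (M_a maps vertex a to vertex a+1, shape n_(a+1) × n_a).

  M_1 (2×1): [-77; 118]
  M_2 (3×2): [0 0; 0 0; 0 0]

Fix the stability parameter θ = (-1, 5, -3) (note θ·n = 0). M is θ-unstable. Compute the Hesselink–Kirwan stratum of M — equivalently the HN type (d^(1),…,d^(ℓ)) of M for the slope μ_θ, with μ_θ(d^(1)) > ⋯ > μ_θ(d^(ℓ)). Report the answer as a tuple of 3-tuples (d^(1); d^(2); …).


Interval decomposition of M: I[1,2], I[2,2], I[3,3]^3.
HN type (ℓ=3): μ^(1)=5; μ^(2)=-1; μ^(3)=-3

((0, 2, 0); (1, 0, 0); (0, 0, 3))


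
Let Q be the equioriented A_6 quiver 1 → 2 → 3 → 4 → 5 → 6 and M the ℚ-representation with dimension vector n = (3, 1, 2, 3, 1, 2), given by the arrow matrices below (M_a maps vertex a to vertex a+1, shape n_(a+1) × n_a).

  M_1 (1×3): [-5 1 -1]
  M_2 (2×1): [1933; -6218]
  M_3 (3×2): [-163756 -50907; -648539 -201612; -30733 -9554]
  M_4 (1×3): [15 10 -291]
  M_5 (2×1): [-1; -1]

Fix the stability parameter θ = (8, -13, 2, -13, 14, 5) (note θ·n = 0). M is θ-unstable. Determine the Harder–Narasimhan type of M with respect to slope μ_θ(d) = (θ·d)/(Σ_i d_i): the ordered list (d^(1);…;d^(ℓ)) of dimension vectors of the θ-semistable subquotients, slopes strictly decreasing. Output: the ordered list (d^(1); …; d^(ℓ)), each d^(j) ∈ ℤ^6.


Barcode: M ≅ I[1,1]^2, I[1,6], I[3,4], I[4,4], I[6,6]. HN layers by μ_θ (6 steps, strictly decreasing):
  μ^(1)=19/2; μ^(2)=8; μ^(3)=5; μ^(4)=-4; μ^(5)=-11/2; μ^(6)=-13

((0, 0, 0, 0, 1, 1); (2, 0, 0, 0, 0, 0); (0, 0, 0, 0, 0, 1); (1, 1, 1, 1, 0, 0); (0, 0, 1, 1, 0, 0); (0, 0, 0, 1, 0, 0))


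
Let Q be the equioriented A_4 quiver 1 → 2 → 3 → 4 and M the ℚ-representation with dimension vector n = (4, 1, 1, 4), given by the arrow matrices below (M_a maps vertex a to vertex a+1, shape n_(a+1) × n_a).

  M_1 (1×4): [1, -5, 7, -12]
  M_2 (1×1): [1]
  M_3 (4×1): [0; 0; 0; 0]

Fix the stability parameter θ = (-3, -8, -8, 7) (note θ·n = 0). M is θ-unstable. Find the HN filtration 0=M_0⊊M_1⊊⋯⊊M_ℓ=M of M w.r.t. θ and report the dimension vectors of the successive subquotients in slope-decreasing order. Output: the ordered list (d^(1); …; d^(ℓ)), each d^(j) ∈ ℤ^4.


Interval decomposition of M: I[1,1]^3, I[1,3], I[4,4]^4.
HN type (ℓ=3): μ^(1)=7; μ^(2)=-3; μ^(3)=-19/3

((0, 0, 0, 4); (3, 0, 0, 0); (1, 1, 1, 0))


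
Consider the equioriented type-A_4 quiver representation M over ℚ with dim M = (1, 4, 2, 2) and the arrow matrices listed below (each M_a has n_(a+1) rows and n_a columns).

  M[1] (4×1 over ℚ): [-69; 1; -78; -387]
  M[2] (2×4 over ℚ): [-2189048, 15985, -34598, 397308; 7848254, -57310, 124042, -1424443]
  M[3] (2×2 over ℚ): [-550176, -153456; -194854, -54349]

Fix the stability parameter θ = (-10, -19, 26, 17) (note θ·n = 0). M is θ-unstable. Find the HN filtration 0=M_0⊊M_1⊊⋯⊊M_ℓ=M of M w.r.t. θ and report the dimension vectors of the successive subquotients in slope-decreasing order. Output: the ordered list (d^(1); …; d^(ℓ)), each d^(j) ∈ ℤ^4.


Via rank(M_{q-1}∘⋯∘M_p): M ≅ I[1,4], I[2,2]^2, I[2,3], I[4,4].
μ_θ-semistable layers: μ^(1)=26; μ^(2)=43/2; μ^(3)=17; μ^(4)=-29/2; μ^(5)=-19

((0, 0, 1, 0); (0, 0, 1, 1); (0, 0, 0, 1); (1, 1, 0, 0); (0, 3, 0, 0))


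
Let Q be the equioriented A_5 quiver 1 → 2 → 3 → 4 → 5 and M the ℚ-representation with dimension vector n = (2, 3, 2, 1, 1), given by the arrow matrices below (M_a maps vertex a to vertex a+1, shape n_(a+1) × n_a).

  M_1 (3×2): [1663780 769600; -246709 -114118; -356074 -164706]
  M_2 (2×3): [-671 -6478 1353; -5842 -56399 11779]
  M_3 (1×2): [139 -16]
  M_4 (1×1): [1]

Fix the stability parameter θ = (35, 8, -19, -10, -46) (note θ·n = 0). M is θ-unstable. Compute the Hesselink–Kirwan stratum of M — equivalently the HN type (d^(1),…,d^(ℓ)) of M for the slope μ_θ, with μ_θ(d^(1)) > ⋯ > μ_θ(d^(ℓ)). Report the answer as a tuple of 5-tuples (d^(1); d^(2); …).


Via rank(M_{q-1}∘⋯∘M_p): M ≅ I[1,3], I[1,5], I[2,2].
μ_θ-semistable layers: μ^(1)=8; μ^(2)=-32/5

((1, 2, 1, 0, 0); (1, 1, 1, 1, 1))
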